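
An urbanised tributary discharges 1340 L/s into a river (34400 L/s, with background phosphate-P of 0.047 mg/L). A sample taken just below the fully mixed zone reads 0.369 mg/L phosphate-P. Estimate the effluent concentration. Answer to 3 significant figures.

Mass balance: 34400·0.04700 + 1340·Cₑ = 35740·0.3690
→ Cₑ = (35740·0.3690 − 34400·0.04700) / 1340 = 8.635 mg/L.

8.64 mg/L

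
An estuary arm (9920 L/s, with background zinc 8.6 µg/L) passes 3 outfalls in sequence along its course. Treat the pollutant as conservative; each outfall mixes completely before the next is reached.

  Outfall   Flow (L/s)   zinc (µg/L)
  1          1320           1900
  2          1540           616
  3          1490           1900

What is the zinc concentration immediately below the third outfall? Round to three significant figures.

Below outfall 1: Q → 11240 L/s, C = (9920·8.600 + 1320·1900)/11240 = 230.7 µg/L.
Below outfall 2: Q → 12780 L/s, C = (11240·230.7 + 1540·616.0)/12780 = 277.1 µg/L.
Below outfall 3: Q → 14270 L/s, C = (12780·277.1 + 1490·1900)/14270 = 446.6 µg/L.

447 µg/L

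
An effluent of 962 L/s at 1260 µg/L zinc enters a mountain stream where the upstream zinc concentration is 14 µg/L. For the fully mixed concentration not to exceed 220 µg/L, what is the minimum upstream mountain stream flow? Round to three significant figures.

4860 L/s

Set C_mix = 220: (Q·14.00 + 962.0·1260) / (Q + 962.0) = 220
→ Q = 962.0·(1260 − 220)/(220 − 14.00) = 4857 L/s.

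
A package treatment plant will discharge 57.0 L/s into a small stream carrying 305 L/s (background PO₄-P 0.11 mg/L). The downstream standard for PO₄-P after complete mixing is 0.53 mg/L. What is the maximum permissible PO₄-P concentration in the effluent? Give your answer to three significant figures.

At the limit, (Qr·Cr + Qe·Cₑ)/(Qr + Qe) = 0.53:
Cₑ = (362.0·0.53 − 305.0·0.1100) / 57.00 = 2.777 mg/L.

2.78 mg/L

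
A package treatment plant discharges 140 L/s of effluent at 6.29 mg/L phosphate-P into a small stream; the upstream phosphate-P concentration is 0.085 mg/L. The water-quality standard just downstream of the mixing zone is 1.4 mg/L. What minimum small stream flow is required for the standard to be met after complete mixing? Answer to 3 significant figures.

521 L/s

Set C_mix = 1.4: (Q·0.08500 + 140.0·6.290) / (Q + 140.0) = 1.4
→ Q = 140.0·(6.290 − 1.4)/(1.4 − 0.08500) = 520.6 L/s.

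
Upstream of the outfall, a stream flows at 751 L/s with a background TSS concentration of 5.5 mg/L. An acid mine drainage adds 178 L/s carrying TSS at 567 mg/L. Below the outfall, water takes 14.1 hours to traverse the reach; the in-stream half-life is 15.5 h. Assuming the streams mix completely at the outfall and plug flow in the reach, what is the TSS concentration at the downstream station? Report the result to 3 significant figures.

Conservation of mass: C = (751.0·5.500 + 178.0·567.0) / 929.0 = 105100/929.0 = 113.1 mg/L.
Half-life 15.5 h → k = ln 2 / 15.5 = 0.04472 h⁻¹ = 1.073 d⁻¹.
Applying C = C₀e^(−kt): 113.1 × 0.5323 = 60.20 mg/L.

60.2 mg/L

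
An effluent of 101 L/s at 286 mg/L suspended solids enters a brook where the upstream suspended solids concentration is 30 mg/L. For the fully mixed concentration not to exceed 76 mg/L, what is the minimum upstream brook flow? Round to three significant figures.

Set C_mix = 76: (Q·30.00 + 101.0·286.0) / (Q + 101.0) = 76
→ Q = 101.0·(286.0 − 76)/(76 − 30.00) = 461.1 L/s.

461 L/s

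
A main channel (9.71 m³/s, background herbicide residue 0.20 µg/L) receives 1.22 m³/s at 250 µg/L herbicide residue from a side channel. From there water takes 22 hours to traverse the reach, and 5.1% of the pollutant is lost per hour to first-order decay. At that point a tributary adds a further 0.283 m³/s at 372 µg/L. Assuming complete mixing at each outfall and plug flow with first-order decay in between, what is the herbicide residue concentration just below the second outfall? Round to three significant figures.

18.0 µg/L

Flow-weighted average: C = (9.710·0.2000 + 1.220·250.0) / 10.93 = 306.9/10.93 = 28.08 µg/L; combined flow 10.93 m³/s.
5.1%/h lost → k = −ln(1 − 0.051) = 0.05235 h⁻¹.
First-order decay: C = 28.08·exp(−k·t) = 28.08·0.3161 = 8.878 µg/L.
Second outfall: C = (10.93·8.878 + 0.2830·372.0)/11.21 = 18.04 µg/L.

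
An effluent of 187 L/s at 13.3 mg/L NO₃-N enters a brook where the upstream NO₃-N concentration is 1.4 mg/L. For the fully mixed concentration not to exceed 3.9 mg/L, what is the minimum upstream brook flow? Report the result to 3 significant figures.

Set C_mix = 3.9: (Q·1.400 + 187.0·13.30) / (Q + 187.0) = 3.9
→ Q = 187.0·(13.30 − 3.9)/(3.9 − 1.400) = 703.1 L/s.

703 L/s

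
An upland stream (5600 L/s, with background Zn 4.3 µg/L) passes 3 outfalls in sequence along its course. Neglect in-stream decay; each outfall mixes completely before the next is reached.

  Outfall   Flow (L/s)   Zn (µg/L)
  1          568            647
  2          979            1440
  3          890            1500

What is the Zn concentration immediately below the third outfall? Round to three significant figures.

Outfall 1: combined Q = 6168 L/s; C = (5600·4.300 + 568.0·647.0)/6168 = 63.49 µg/L.
Outfall 2: combined Q = 7147 L/s; C = (6168·63.49 + 979.0·1440)/7147 = 252.0 µg/L.
Outfall 3: combined Q = 8037 L/s; C = (7147·252.0 + 890.0·1500)/8037 = 390.2 µg/L.

390 µg/L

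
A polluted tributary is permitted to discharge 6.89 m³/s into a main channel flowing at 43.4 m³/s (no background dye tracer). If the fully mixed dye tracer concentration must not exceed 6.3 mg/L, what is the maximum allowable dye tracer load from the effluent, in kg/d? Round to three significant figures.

27400 kg/d

Mass balance at the limit: 43.40·0 + 6.890·Cₑ = 50.29·6.3 → Cₑ = 45.98 mg/L.
Load = 6.890 m³/s × 45.98 g/m³ × 86 400 s/d = 27370 kg/d.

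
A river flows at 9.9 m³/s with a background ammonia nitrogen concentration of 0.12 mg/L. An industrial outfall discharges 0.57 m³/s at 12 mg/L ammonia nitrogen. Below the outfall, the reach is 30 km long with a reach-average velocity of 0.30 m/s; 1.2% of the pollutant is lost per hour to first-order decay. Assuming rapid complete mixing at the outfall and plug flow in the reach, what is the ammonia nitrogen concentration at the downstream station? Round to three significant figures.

Conservation of mass: C = (9.900·0.1200 + 0.5700·12.00) / 10.47 = 8.028/10.47 = 0.7668 mg/L.
Travel time t = 30·1000 / 0.30 = 100000 s = 27.78 h.
1.2%/h lost → k = −ln(1 − 0.012) = 0.01207 h⁻¹.
Decay over the reach: 0.7668·exp(−kt) = 0.7668·0.7151 = 0.5483 mg/L.

0.548 mg/L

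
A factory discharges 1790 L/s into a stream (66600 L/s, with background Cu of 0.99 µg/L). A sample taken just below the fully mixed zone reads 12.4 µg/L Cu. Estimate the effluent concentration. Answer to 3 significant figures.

437 µg/L

Mass balance: 66600·0.9900 + 1790·Cₑ = 68390·12.40
→ Cₑ = (68390·12.40 − 66600·0.9900) / 1790 = 436.9 µg/L.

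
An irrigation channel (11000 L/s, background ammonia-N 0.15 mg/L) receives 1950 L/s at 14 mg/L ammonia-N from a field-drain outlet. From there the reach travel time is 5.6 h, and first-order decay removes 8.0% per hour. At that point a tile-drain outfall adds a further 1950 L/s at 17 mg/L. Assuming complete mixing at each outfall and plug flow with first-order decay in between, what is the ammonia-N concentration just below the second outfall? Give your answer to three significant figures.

Conservation of mass: C = (11000·0.1500 + 1950·14.00) / 12950 = 28950/12950 = 2.236 mg/L; combined flow 12950 L/s.
8.0%/h lost → k = −ln(1 − 0.08) = 0.08338 h⁻¹.
Decay over the reach: 2.236·exp(−kt) = 2.236·0.6269 = 1.401 mg/L.
Second outfall: C = (12950·1.401 + 1950·17.00)/14900 = 3.443 mg/L.

3.44 mg/L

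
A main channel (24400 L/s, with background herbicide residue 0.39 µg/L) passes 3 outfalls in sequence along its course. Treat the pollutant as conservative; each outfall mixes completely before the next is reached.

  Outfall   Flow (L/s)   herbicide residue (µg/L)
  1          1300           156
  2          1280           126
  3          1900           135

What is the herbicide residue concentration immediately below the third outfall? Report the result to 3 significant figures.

Below outfall 1: Q → 25700 L/s, C = (24400·0.3900 + 1300·156.0)/25700 = 8.261 µg/L.
Below outfall 2: Q → 26980 L/s, C = (25700·8.261 + 1280·126.0)/26980 = 13.85 µg/L.
Below outfall 3: Q → 28880 L/s, C = (26980·13.85 + 1900·135.0)/28880 = 21.82 µg/L.

21.8 µg/L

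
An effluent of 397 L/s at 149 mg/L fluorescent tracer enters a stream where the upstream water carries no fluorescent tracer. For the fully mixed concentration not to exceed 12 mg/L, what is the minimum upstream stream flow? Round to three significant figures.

4530 L/s

Set C_mix = 12: (Q·0 + 397.0·149.0) / (Q + 397.0) = 12
→ Q = 397.0·(149.0 − 12)/(12 − 0) = 4532 L/s.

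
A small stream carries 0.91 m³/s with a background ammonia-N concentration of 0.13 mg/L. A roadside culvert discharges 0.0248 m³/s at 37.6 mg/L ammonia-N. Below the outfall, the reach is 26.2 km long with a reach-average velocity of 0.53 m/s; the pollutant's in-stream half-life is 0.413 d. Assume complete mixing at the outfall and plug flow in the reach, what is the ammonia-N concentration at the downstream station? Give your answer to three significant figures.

0.430 mg/L

Flow-weighted average: C = (0.9100·0.1300 + 0.02480·37.60) / 0.9348 = 1.051/0.9348 = 1.124 mg/L.
Travel time t = 26.2·1000 / 0.53 = 49430 s = 13.73 h.
Half-life 0.413 d → k = ln 2 / 0.413 = 1.678 d⁻¹.
First-order decay: C = 1.124·exp(−k·t) = 1.124·0.3828 = 0.4303 mg/L.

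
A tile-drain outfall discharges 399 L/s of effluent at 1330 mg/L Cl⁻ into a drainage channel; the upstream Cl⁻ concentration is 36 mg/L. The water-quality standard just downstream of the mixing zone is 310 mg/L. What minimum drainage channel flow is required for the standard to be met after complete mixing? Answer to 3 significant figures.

Set C_mix = 310: (Q·36.00 + 399.0·1330) / (Q + 399.0) = 310
→ Q = 399.0·(1330 − 310)/(310 − 36.00) = 1485 L/s.

1490 L/s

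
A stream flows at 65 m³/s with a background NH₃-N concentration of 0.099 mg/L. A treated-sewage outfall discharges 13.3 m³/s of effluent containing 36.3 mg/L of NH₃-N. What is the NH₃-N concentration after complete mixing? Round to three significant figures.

6.25 mg/L

Conservation of mass: C = (65.00·0.09900 + 13.30·36.30) / 78.30 = 489.2/78.30 = 6.248 mg/L.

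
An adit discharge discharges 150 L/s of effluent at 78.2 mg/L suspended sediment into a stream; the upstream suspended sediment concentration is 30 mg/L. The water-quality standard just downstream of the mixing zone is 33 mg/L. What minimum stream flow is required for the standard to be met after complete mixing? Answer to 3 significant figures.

2260 L/s

Set C_mix = 33: (Q·30.00 + 150.0·78.20) / (Q + 150.0) = 33
→ Q = 150.0·(78.20 − 33)/(33 − 30.00) = 2260 L/s.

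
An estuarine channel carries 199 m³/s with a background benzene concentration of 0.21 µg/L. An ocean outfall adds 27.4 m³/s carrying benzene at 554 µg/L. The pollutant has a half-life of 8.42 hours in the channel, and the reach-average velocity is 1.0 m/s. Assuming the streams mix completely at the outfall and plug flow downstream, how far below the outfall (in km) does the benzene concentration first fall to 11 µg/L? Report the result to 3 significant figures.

79.2 km

Mass balance: C = (199.0·0.2100 + 27.40·554.0) / 226.4 = 15220/226.4 = 67.23 µg/L.
Half-life 8.42 h → k = ln 2 / 8.42 = 0.08232 h⁻¹ = 1.976 d⁻¹.
Set 67.23·exp(−k·t) = 11 → t = ln(67.23/11)/k = 79160 s = 21.99 h.
Distance = v·t = 1.0·79160 = 79160 m = 79.16 km.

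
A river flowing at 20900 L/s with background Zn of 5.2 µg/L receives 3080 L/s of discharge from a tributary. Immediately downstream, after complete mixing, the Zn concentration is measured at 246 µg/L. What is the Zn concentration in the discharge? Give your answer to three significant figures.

1880 µg/L

Mass balance: 20900·5.200 + 3080·Cₑ = 23980·246.0
→ Cₑ = (23980·246.0 − 20900·5.200) / 3080 = 1880 µg/L.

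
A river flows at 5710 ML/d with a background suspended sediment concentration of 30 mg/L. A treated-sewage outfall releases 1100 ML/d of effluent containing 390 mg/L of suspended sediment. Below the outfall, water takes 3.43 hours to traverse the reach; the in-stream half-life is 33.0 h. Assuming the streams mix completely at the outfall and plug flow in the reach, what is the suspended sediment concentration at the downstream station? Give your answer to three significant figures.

Flow-weighted average: C = (5710·30.00 + 1100·390.0) / 6810 = 600300/6810 = 88.15 mg/L.
Half-life 33.0 h → k = ln 2 / 33.0 = 0.02100 h⁻¹ = 0.5041 d⁻¹.
First-order decay: C = 88.15·exp(−k·t) = 88.15·0.9305 = 82.02 mg/L.

82.0 mg/L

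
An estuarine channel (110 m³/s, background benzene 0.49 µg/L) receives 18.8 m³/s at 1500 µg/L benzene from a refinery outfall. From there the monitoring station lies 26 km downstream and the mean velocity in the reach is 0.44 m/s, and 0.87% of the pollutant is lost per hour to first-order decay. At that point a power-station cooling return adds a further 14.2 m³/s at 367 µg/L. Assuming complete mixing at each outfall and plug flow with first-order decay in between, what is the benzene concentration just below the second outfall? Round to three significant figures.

208 µg/L

Mass balance: C = (110.0·0.4900 + 18.80·1500) / 128.8 = 28250/128.8 = 219.4 µg/L; combined flow 128.8 m³/s.
Travel time t = 26·1000 / 0.44 = 59090 s = 16.41 h.
0.87%/h lost → k = −ln(1 − 0.0087) = 0.008738 h⁻¹.
First-order decay: C = 219.4·exp(−k·t) = 219.4·0.8664 = 190.1 µg/L.
Second outfall: C = (128.8·190.1 + 14.20·367.0)/143.0 = 207.6 µg/L.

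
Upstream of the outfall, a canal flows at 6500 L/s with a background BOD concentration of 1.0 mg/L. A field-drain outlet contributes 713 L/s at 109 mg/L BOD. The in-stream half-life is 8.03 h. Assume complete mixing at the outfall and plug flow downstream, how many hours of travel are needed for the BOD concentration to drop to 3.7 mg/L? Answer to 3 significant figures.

Conservation of mass: C = (6500·1.000 + 713.0·109.0) / 7213 = 84220/7213 = 11.68 mg/L.
Half-life 8.03 h → k = ln 2 / 8.03 = 0.08632 h⁻¹ = 2.072 d⁻¹.
11.68·exp(−k·t) = 3.7 → t = ln(11.68/3.7)/k = 47930 s = 13.31 h.

13.3 h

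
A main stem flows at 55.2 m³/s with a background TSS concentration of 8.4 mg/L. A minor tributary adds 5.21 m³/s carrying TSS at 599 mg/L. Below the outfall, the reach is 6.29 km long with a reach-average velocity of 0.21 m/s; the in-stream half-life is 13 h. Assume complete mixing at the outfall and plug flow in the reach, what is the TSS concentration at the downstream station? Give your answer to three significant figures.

Mass balance: C = (55.20·8.400 + 5.210·599.0) / 60.41 = 3584/60.41 = 59.34 mg/L.
Travel time t = 6.29·1000 / 0.21 = 29950 s = 8.320 h.
Half-life 13 h → k = ln 2 / 13 = 0.05332 h⁻¹ = 1.280 d⁻¹.
Decay over the reach: 59.34·exp(−kt) = 59.34·0.6417 = 38.08 mg/L.

38.1 mg/L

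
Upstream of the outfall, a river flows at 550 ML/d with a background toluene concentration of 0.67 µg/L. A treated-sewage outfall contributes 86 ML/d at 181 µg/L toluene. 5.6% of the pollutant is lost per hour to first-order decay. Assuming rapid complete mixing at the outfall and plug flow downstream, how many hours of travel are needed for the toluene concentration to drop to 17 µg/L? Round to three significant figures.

6.73 h

Mass balance: C = (550.0·0.6700 + 86.00·181.0) / 636.0 = 15930/636.0 = 25.05 µg/L.
5.6%/h lost → k = −ln(1 − 0.056) = 0.05763 h⁻¹.
25.05·exp(−k·t) = 17 → t = ln(25.05/17)/k = 24230 s = 6.730 h.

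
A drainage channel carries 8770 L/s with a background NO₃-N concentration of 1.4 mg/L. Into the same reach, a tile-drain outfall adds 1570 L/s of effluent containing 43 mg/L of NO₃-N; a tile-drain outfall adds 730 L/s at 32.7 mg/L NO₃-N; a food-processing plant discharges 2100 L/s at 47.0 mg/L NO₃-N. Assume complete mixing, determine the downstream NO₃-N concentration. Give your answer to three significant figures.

15.4 mg/L

After mixing, C = (8770·1.400 + 1570·43.00 + 730.0·32.70 + 2100·47.00) / 13170 = 202400/13170 = 15.37 mg/L.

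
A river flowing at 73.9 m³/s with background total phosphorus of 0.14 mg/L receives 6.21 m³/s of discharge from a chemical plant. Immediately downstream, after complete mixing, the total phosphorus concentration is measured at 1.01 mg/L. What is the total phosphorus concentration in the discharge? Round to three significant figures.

Mass balance: 73.90·0.1400 + 6.210·Cₑ = 80.11·1.010
→ Cₑ = (80.11·1.010 − 73.90·0.1400) / 6.210 = 11.36 mg/L.

11.4 mg/L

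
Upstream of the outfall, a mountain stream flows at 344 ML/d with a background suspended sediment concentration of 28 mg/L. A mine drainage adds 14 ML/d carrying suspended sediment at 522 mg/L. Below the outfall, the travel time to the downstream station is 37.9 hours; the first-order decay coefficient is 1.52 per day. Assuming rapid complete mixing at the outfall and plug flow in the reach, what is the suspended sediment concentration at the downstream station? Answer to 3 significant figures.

Flow-weighted average: C = (344.0·28.00 + 14.00·522.0) / 358.0 = 16940/358.0 = 47.32 mg/L.
After decay, C = 47.32 × e^(−kt) = 47.32 × 0.09069 = 4.291 mg/L.

4.29 mg/L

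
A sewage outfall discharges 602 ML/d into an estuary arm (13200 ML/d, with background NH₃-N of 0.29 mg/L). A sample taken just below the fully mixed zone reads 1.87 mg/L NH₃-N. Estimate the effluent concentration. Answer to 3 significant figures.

36.5 mg/L

Mass balance: 13200·0.2900 + 602.0·Cₑ = 13800·1.870
→ Cₑ = (13800·1.870 − 13200·0.2900) / 602.0 = 36.51 mg/L.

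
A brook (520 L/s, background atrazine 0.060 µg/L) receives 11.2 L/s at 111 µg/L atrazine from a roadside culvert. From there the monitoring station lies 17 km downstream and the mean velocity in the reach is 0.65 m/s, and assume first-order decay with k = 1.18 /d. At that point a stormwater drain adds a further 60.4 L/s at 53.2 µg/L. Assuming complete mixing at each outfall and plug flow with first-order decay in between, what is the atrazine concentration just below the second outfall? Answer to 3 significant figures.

Flow-weighted average: C = (520.0·0.06000 + 11.20·111.0) / 531.2 = 1274/531.2 = 2.399 µg/L; combined flow 531.2 L/s.
Travel time t = 17·1000 / 0.65 = 26150 s = 7.265 h.
Applying C = C₀e^(−kt): 2.399 × 0.6996 = 1.678 µg/L.
At the second outfall, C = (531.2·1.678 + 60.40·53.20) / (531.2 + 60.40) = 6.939 µg/L.

6.94 µg/L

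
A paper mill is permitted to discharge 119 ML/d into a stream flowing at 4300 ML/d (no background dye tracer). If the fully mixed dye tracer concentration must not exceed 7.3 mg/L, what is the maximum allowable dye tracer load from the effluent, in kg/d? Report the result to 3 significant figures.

Mass balance at the limit: 4300·0 + 119.0·Cₑ = 4419·7.3 → Cₑ = 271.1 mg/L.
119.0 ML/d = 1.377 m³/s. Load = 1.377 m³/s × 271.1 g/m³ × 86 400 s/d = 32260 kg/d.

32300 kg/d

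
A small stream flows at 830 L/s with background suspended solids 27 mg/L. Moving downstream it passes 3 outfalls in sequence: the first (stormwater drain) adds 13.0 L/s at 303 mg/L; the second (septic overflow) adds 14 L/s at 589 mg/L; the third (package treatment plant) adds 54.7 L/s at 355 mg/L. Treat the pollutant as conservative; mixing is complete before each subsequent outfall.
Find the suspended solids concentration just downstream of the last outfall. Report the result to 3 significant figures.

Outfall 1: combined Q = 843.0 L/s; C = (830.0·27.00 + 13.00·303.0)/843.0 = 31.26 mg/L.
Outfall 2: combined Q = 857.0 L/s; C = (843.0·31.26 + 14.00·589.0)/857.0 = 40.37 mg/L.
Outfall 3: combined Q = 911.7 L/s; C = (857.0·40.37 + 54.70·355.0)/911.7 = 59.24 mg/L.

59.2 mg/L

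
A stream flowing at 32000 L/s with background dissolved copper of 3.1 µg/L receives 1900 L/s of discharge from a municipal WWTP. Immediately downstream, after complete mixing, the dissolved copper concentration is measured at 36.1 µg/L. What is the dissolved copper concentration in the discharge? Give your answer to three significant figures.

592 µg/L

Mass balance: 32000·3.100 + 1900·Cₑ = 33900·36.10
→ Cₑ = (33900·36.10 − 32000·3.100) / 1900 = 591.9 µg/L.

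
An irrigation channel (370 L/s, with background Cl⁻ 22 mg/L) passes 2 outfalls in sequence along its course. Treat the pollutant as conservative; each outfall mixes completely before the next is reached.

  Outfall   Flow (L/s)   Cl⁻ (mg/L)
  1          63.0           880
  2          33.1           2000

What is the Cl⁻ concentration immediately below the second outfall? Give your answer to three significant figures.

278 mg/L

After outfall 1: Q = 370.0 + 63.00 = 433.0 L/s; C = (370.0·22.00 + 63.00·880.0)/433.0 = 146.8 mg/L.
After outfall 2: Q = 433.0 + 33.10 = 466.1 L/s; C = (433.0·146.8 + 33.10·2000)/466.1 = 278.4 mg/L.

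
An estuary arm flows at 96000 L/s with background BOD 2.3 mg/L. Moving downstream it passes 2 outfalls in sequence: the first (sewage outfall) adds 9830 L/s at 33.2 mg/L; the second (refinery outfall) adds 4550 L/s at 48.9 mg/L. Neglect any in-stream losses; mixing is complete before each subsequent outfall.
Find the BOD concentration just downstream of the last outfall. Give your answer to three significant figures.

Below outfall 1: Q → 105800 L/s, C = (96000·2.300 + 9830·33.20)/105800 = 5.170 mg/L.
Below outfall 2: Q → 110400 L/s, C = (105800·5.170 + 4550·48.90)/110400 = 6.973 mg/L.

6.97 mg/L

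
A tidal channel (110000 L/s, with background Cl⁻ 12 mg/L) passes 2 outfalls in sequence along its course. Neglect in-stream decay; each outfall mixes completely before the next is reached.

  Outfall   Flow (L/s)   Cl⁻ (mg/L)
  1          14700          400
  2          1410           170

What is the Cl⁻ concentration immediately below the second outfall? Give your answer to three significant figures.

Below outfall 1: Q → 124700 L/s, C = (110000·12.00 + 14700·400.0)/124700 = 57.74 mg/L.
Below outfall 2: Q → 126100 L/s, C = (124700·57.74 + 1410·170.0)/126100 = 58.99 mg/L.

59.0 mg/L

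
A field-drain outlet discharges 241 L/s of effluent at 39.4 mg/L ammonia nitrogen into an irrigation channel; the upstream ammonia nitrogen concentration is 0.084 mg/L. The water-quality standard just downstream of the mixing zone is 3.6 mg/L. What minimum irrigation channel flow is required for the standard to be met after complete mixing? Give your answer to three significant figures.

Set C_mix = 3.6: (Q·0.08400 + 241.0·39.40) / (Q + 241.0) = 3.6
→ Q = 241.0·(39.40 − 3.6)/(3.6 − 0.08400) = 2454 L/s.

2450 L/s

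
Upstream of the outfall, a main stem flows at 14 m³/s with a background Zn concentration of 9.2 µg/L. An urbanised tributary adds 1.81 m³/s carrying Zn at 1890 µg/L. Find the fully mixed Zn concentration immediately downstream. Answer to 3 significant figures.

225 µg/L

Flow-weighted average: C = (14.00·9.200 + 1.810·1890) / 15.81 = 3550/15.81 = 224.5 µg/L.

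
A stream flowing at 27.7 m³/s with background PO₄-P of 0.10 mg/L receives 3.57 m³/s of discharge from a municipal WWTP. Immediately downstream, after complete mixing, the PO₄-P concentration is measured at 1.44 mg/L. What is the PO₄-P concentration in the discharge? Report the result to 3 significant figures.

11.8 mg/L

Mass balance: 27.70·0.1000 + 3.570·Cₑ = 31.27·1.440
→ Cₑ = (31.27·1.440 − 27.70·0.1000) / 3.570 = 11.84 mg/L.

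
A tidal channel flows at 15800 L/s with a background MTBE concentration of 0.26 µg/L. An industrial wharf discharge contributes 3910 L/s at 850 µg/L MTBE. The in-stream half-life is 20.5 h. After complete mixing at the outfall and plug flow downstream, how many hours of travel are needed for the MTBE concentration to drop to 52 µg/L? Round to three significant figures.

Flow-weighted average: C = (15800·0.2600 + 3910·850.0) / 19710 = 3328000/19710 = 168.8 µg/L.
Half-life 20.5 h → k = ln 2 / 20.5 = 0.03381 h⁻¹ = 0.8115 d⁻¹.
168.8·exp(−k·t) = 52 → t = ln(168.8/52)/k = 125400 s = 34.83 h.

34.8 h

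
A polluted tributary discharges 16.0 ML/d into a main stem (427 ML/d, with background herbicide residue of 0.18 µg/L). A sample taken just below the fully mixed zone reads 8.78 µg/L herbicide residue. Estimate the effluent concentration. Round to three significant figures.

Mass balance: 427.0·0.1800 + 16.00·Cₑ = 443.0·8.780
→ Cₑ = (443.0·8.780 − 427.0·0.1800) / 16.00 = 238.3 µg/L.

238 µg/L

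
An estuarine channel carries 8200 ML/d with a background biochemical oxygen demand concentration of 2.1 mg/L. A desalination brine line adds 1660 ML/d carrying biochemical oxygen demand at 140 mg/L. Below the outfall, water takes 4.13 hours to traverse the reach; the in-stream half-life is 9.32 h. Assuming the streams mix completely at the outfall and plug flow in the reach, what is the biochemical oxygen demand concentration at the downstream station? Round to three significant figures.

Mixed concentration C = ΣQC/ΣQ = (8200·2.100 + 1660·140.0) / 9860 = 249600/9860 = 25.32 mg/L.
Half-life 9.32 h → k = ln 2 / 9.32 = 0.07437 h⁻¹ = 1.785 d⁻¹.
First-order decay: C = 25.32·exp(−k·t) = 25.32·0.7355 = 18.62 mg/L.

18.6 mg/L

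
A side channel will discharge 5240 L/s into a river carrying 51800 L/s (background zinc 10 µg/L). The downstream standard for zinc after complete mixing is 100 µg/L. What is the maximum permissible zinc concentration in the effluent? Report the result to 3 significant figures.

At the limit, (Qr·Cr + Qe·Cₑ)/(Qr + Qe) = 100:
Cₑ = (57040·100 − 51800·10.00) / 5240 = 989.7 µg/L.

990 µg/L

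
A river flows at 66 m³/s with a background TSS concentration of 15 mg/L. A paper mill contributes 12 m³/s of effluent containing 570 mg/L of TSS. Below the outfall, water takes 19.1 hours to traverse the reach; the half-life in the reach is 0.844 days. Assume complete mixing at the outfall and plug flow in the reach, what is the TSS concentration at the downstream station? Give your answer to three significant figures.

52.2 mg/L

Mixed concentration C = ΣQC/ΣQ = (66.00·15.00 + 12.00·570.0) / 78.00 = 7830/78.00 = 100.4 mg/L.
Half-life 0.844 d → k = ln 2 / 0.844 = 0.8213 d⁻¹.
Decay over the reach: 100.4·exp(−kt) = 100.4·0.5202 = 52.22 mg/L.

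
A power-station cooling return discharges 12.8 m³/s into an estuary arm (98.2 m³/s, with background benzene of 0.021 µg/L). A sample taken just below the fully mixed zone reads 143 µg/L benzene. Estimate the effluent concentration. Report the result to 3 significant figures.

Mass balance: 98.20·0.02100 + 12.80·Cₑ = 111.0·143.0
→ Cₑ = (111.0·143.0 − 98.20·0.02100) / 12.80 = 1240 µg/L.

1240 µg/L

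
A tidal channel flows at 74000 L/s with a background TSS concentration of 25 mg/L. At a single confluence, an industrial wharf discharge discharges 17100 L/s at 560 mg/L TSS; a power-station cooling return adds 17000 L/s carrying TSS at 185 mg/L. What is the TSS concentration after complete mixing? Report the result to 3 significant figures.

After mixing, C = (74000·25.00 + 17100·560.0 + 17000·185.0) / 108100 = 14570000/108100 = 134.8 mg/L.

135 mg/L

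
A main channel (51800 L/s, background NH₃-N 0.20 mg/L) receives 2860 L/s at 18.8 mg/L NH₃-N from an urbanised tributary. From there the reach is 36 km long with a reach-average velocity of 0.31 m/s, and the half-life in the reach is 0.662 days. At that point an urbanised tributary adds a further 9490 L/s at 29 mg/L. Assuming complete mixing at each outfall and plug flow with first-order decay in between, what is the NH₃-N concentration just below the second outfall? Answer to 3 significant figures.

4.53 mg/L

After mixing, C = (51800·0.2000 + 2860·18.80) / 54660 = 64130/54660 = 1.173 mg/L; combined flow 54660 L/s.
Travel time t = 36·1000 / 0.31 = 116100 s = 32.26 h.
Half-life 0.662 d → k = ln 2 / 0.662 = 1.047 d⁻¹.
Decay over the reach: 1.173·exp(−kt) = 1.173·0.2448 = 0.2872 mg/L.
Second outfall: C = (54660·0.2872 + 9490·29.00)/64150 = 4.535 mg/L.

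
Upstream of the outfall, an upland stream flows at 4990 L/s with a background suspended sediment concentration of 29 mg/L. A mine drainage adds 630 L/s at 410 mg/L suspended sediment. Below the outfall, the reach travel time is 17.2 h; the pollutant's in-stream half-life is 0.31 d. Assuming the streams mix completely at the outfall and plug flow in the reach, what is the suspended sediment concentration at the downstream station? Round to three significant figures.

14.4 mg/L

Conservation of mass: C = (4990·29.00 + 630.0·410.0) / 5620 = 403000/5620 = 71.71 mg/L.
Half-life 0.31 d → k = ln 2 / 0.31 = 2.236 d⁻¹.
First-order decay: C = 71.71·exp(−k·t) = 71.71·0.2014 = 14.44 mg/L.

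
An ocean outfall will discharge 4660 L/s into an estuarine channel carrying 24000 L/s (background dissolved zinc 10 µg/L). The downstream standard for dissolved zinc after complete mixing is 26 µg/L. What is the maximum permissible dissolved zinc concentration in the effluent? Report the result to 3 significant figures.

108 µg/L

At the limit, (Qr·Cr + Qe·Cₑ)/(Qr + Qe) = 26:
Cₑ = (28660·26 − 24000·10.00) / 4660 = 108.4 µg/L.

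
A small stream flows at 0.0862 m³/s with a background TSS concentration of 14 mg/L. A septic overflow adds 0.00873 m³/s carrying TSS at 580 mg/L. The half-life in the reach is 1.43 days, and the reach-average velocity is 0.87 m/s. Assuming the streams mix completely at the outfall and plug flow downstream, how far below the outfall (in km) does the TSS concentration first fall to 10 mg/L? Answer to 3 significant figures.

293 km

Mass balance: C = (0.08620·14.00 + 0.008730·580.0) / 0.09493 = 6.270/0.09493 = 66.05 mg/L.
Half-life 1.43 d → k = ln 2 / 1.43 = 0.4847 d⁻¹.
Set 66.05·exp(−k·t) = 10 → t = ln(66.05/10)/k = 336500 s = 93.47 h.
Distance = v·t = 0.87·336500 = 292800 m = 292.8 km.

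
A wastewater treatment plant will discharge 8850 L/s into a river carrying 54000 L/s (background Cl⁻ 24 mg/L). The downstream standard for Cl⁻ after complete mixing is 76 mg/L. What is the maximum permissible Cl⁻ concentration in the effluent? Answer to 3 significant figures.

At the limit, (Qr·Cr + Qe·Cₑ)/(Qr + Qe) = 76:
Cₑ = (62850·76 − 54000·24.00) / 8850 = 393.3 mg/L.

393 mg/L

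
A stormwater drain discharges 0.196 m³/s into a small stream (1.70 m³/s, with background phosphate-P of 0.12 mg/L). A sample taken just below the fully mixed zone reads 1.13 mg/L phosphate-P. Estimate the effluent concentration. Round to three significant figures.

9.89 mg/L

Mass balance: 1.700·0.1200 + 0.1960·Cₑ = 1.896·1.130
→ Cₑ = (1.896·1.130 − 1.700·0.1200) / 0.1960 = 9.890 mg/L.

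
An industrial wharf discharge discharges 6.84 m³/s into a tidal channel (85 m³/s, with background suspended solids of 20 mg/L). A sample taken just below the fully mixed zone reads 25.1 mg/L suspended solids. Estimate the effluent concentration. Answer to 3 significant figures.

88.5 mg/L

Mass balance: 85.00·20.00 + 6.840·Cₑ = 91.84·25.10
→ Cₑ = (91.84·25.10 − 85.00·20.00) / 6.840 = 88.48 mg/L.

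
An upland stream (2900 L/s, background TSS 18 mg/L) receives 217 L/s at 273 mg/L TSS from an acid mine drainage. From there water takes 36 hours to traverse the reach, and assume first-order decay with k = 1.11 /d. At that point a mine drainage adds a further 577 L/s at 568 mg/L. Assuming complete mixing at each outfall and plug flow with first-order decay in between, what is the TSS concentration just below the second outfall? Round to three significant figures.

Conservation of mass: C = (2900·18.00 + 217.0·273.0) / 3117 = 111400/3117 = 35.75 mg/L; combined flow 3117 L/s.
First-order decay: C = 35.75·exp(−k·t) = 35.75·0.1892 = 6.764 mg/L.
Second outfall: C = (3117·6.764 + 577.0·568.0)/3694 = 94.43 mg/L.

94.4 mg/L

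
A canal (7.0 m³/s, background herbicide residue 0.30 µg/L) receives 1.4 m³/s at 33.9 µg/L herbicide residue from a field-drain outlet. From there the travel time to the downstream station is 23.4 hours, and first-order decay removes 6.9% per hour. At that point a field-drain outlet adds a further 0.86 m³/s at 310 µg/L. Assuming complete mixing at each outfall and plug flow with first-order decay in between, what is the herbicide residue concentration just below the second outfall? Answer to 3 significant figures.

29.8 µg/L

Conservation of mass: C = (7.000·0.3000 + 1.400·33.90) / 8.400 = 49.56/8.400 = 5.900 µg/L; combined flow 8.400 m³/s.
6.9%/h lost → k = −ln(1 − 0.069) = 0.07150 h⁻¹.
First-order decay: C = 5.900·exp(−k·t) = 5.900·0.1877 = 1.107 µg/L.
Second outfall: C = (8.400·1.107 + 0.8600·310.0)/9.260 = 29.79 µg/L.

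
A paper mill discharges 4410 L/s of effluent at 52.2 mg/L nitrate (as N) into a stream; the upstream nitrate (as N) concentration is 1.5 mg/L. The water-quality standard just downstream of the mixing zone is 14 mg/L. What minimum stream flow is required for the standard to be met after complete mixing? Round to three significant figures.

Set C_mix = 14: (Q·1.500 + 4410·52.20) / (Q + 4410) = 14
→ Q = 4410·(52.20 − 14)/(14 − 1.500) = 13480 L/s.

13500 L/s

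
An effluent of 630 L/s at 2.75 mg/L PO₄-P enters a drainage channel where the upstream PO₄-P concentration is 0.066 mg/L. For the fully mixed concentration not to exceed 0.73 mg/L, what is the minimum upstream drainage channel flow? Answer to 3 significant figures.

Set C_mix = 0.73: (Q·0.06600 + 630.0·2.750) / (Q + 630.0) = 0.73
→ Q = 630.0·(2.750 − 0.73)/(0.73 − 0.06600) = 1917 L/s.

1920 L/s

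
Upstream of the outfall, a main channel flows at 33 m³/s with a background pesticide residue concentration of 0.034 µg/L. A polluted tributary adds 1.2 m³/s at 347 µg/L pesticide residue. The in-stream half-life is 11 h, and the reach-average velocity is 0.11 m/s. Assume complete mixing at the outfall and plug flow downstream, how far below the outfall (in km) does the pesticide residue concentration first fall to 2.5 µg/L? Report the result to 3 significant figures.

After mixing, C = (33.00·0.03400 + 1.200·347.0) / 34.20 = 417.5/34.20 = 12.21 µg/L.
Half-life 11 h → k = ln 2 / 11 = 0.06301 h⁻¹ = 1.512 d⁻¹.
Set 12.21·exp(−k·t) = 2.5 → t = ln(12.21/2.5)/k = 90600 s = 25.17 h.
Distance = v·t = 0.11·90600 = 9966 m = 9.966 km.

9.97 km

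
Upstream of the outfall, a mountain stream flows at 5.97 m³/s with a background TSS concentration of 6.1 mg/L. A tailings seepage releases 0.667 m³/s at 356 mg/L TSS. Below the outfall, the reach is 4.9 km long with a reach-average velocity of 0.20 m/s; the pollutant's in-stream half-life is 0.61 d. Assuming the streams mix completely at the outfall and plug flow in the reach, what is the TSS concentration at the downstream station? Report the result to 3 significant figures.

29.9 mg/L

After mixing, C = (5.970·6.100 + 0.6670·356.0) / 6.637 = 273.9/6.637 = 41.26 mg/L.
Travel time t = 4.9·1000 / 0.20 = 24500 s = 6.806 h.
Half-life 0.61 d → k = ln 2 / 0.61 = 1.136 d⁻¹.
After decay, C = 41.26 × e^(−kt) = 41.26 × 0.7245 = 29.90 mg/L.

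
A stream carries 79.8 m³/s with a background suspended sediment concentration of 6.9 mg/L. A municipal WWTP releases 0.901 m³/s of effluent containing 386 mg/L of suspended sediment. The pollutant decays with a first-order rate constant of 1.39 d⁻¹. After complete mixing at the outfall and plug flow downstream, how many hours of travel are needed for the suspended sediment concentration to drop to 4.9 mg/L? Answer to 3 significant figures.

Conservation of mass: C = (79.80·6.900 + 0.9010·386.0) / 80.70 = 898.4/80.70 = 11.13 mg/L.
11.13·exp(−k·t) = 4.9 → t = ln(11.13/4.9)/k = 51010 s = 14.17 h.

14.2 h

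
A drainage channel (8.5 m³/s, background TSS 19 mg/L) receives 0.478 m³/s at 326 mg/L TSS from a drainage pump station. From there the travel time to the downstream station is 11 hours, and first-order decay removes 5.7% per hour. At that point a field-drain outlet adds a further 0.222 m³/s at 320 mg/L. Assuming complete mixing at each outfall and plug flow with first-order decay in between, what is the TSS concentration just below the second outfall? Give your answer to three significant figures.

25.8 mg/L

Flow-weighted average: C = (8.500·19.00 + 0.4780·326.0) / 8.978 = 317.3/8.978 = 35.35 mg/L; combined flow 8.978 m³/s.
5.7%/h lost → k = −ln(1 − 0.057) = 0.05869 h⁻¹.
Decay over the reach: 35.35·exp(−kt) = 35.35·0.5244 = 18.53 mg/L.
At the second outfall, C = (8.978·18.53 + 0.2220·320.0) / (8.978 + 0.2220) = 25.81 mg/L.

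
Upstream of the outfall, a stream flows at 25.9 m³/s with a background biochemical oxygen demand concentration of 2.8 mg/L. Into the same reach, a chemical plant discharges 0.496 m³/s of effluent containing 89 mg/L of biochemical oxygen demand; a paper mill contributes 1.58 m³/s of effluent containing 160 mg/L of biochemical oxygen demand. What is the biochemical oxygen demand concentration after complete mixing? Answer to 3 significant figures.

13.2 mg/L

After mixing, C = (25.90·2.800 + 0.4960·89.00 + 1.580·160.0) / 27.98 = 369.5/27.98 = 13.21 mg/L.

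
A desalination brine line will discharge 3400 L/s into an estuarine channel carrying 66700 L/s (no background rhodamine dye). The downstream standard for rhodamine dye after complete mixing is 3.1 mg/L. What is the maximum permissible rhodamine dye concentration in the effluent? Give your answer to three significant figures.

63.9 mg/L

At the limit, (Qr·Cr + Qe·Cₑ)/(Qr + Qe) = 3.1:
Cₑ = (70100·3.1 − 66700·0) / 3400 = 63.91 mg/L.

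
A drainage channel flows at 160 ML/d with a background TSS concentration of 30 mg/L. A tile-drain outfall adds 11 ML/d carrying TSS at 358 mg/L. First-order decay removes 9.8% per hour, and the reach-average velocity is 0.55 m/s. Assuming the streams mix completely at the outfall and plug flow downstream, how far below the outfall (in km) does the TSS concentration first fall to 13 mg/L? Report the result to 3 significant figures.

Flow-weighted average: C = (160.0·30.00 + 11.00·358.0) / 171.0 = 8738/171.0 = 51.10 mg/L.
9.8%/h lost → k = −ln(1 − 0.098) = 0.1031 h⁻¹.
Set 51.10·exp(−k·t) = 13 → t = ln(51.10/13)/k = 47780 s = 13.27 h.
Distance = v·t = 0.55·47780 = 26280 m = 26.28 km.

26.3 km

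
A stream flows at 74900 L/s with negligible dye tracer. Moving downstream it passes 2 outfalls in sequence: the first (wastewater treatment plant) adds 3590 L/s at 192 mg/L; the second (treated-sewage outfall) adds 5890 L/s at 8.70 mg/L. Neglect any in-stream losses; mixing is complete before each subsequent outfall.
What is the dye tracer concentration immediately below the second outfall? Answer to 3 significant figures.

8.78 mg/L

Below outfall 1: Q → 78490 L/s, C = (74900·0 + 3590·192.0)/78490 = 8.782 mg/L.
Below outfall 2: Q → 84380 L/s, C = (78490·8.782 + 5890·8.700)/84380 = 8.776 mg/L.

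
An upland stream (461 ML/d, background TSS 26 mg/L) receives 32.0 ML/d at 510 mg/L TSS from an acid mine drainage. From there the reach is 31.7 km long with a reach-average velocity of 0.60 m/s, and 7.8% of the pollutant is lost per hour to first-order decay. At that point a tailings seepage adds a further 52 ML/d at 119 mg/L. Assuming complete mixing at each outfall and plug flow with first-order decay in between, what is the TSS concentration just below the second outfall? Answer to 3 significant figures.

27.1 mg/L

Mixed concentration C = ΣQC/ΣQ = (461.0·26.00 + 32.00·510.0) / 493.0 = 28310/493.0 = 57.42 mg/L; combined flow 493.0 ML/d.
Travel time t = 31.7·1000 / 0.60 = 52830 s = 14.68 h.
7.8%/h lost → k = −ln(1 − 0.078) = 0.08121 h⁻¹.
Applying C = C₀e^(−kt): 57.42 × 0.3037 = 17.44 mg/L.
At the second outfall, C = (493.0·17.44 + 52.00·119.0) / (493.0 + 52.00) = 27.13 mg/L.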